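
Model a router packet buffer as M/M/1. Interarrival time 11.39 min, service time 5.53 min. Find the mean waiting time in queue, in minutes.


λ = 60/11.39 = 5.2678 /hr
μ = 60/5.53 = 10.8499 /hr
ρ = λ/μ = 5.2678/10.8499 = 0.4855
Wq = ρ/(μ−λ) = 0.4855/(10.8499−5.2678) = 0.08698 hr
In minutes: 0.08698·60 = 5.219 min

Final: 5.219 min


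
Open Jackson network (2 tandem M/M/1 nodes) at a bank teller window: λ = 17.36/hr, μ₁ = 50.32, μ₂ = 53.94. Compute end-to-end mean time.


Each node sees arrival rate λ = 17.36/hr (tandem ⇒ throughput preserved).
W₁ = 1/(μ₁−λ) = 1/(50.32−17.36) = 0.03034 hr
W₂ = 1/(μ₂−λ) = 1/(53.94−17.36) = 0.02734 hr
W_total = W₁ + W₂ = 0.03034 + 0.02734 = 0.05768 hr

Final: 0.05768 hr


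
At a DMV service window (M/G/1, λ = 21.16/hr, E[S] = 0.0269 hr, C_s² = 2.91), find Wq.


ρ = λ·E[S] = 21.16·0.0269 = 0.5692
E[S²] = E[S]²(1+C_s²) = 0.0269²·(1+2.91) = 0.002829
Wq = λ·E[S²]/(2(1−ρ)) = 21.16·0.002829/(2·0.4308) = 0.06949 hr

Final: 0.06949 hr


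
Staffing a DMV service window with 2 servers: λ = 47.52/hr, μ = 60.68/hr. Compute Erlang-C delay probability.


a = λ/μ = 0.7831; ρ = a/2 = 0.3916
P₀ = 0.437234 (from M/M/c formula)
C(c,a) = [a^c/(c!(1−ρ))]·P₀ = [0.61328/(2·0.6084)]·0.437234
= 0.50398·0.437234 = 0.220358

Final: 0.220358


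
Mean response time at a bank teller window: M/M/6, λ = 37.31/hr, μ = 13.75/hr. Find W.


a = 2.7135; ρ = 0.4522; P₀ = 0.065697
Lq = P₀·a^c·ρ/(c!(1−ρ)²) = 0.05490
Wq = Lq/λ = 0.05490/37.31 = 0.001471 hr
W = Wq + 1/μ = 0.001471 + 0.07273 = 0.07420 hr

Final: 0.07420 hr


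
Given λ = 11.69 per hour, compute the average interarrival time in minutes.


Mean interarrival time = 1/λ = 1/11.69 hour = 0.08554 hour
In minutes: 0.08554 × 60 = 5.1326 min

Final: 5.1326 min


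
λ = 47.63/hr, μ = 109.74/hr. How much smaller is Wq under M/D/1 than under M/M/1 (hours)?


ρ = 47.63/109.74 = 0.4340
Wq(M/M/1) = ρ/(μ−λ) = 0.4340/62.11 = 0.006988 hr
Wq(M/D/1) = ρ/(2(μ−λ)) = 0.003494 hr
Savings = 0.006988 − 0.003494 = 0.003494 hr

Final: 0.003494 hr


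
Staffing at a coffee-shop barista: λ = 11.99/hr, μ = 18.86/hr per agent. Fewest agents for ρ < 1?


Stability requires cμ > λ ⇔ c > λ/μ.
λ/μ = 11.99/18.86 = 0.6357
Minimum integer c = ⌊0.6357⌋ + 1 = 1
Check: 1·18.86 = 18.86 > 11.99, while 0·18.86 = 0.00 ≤ 11.99

Final: 1 servers


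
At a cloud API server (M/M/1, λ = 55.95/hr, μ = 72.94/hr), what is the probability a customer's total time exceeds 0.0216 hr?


W ~ Exponential(μ−λ) for M/M/1.
μ − λ = 72.94 − 55.95 = 16.9900
P(W > t) = e^{−(μ−λ)t} = e^{−0.3670} = 0.692821

Final: 0.692821


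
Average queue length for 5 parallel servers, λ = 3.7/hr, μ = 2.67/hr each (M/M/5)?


a = λ/μ = 1.3858; ρ = a/5 = 0.2772
P₀ = 0.249872
Lq = P₀·a^c·ρ / (c!·(1−ρ)²) = 0.249872·5.11037·0.2772/(120·0.52251)
= 0.005644

Final: 0.005644


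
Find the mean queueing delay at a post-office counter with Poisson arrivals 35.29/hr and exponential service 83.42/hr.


ρ = 35.29/83.42 = 0.4230
Wq = ρ/(μ−λ) = 0.4230/(83.42 − 35.29) = 0.4230/48.13 = 0.008790 hr

Final: 0.008790 hr


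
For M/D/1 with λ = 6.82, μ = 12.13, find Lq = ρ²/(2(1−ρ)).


ρ = 6.82/12.13 = 0.5622
M/D/1: Lq = ρ²/(2(1−ρ)) = 0.3161/(2·0.4378) = 0.36106

Final: 0.36106


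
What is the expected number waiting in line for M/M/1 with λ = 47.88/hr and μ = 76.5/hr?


ρ = 47.88/76.5 = 0.6259
Lq = ρ²/(1−ρ) = 0.3917/0.3741 = 1.0471

Final: 1.0471


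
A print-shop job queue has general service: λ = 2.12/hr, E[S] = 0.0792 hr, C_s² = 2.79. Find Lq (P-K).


ρ = λ·E[S] = 2.12·0.0792 = 0.1679
Lq = ρ²(1+C_s²)/(2(1−ρ)) = 0.02819·(1+2.79)/(2·0.8321)
= 0.02819·3.7900/1.6642 = 0.06420

Final: 0.06420


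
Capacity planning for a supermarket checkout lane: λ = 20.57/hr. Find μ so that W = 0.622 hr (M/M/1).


W = 1/(μ−λ) ⇒ μ − λ = 1/W = 1/0.622 = 1.6077
μ = λ + 1/W = 20.57 + 1.6077 = 22.1777 per hr

Final: 22.1777 /hr


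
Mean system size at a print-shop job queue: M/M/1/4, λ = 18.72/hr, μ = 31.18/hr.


ρ = 18.72/31.18 = 0.6004
L = ρ[1 − (K+1)ρ^K + Kρ^(K+1)] / [(1−ρ)(1−ρ^(K+1))]
Numerator: 0.6004·(1 − 5·0.129933 + 4·0.078010) = 0.397680
Denominator: (0.3996)·(0.921990) = 0.368441
L = 0.397680/0.368441 = 1.0794

Final: 1.0794


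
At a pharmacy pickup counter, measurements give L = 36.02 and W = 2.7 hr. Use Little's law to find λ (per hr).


λ = L/W = 36.02/2.7 = 13.3407 /hr

Final: 13.3407 /hr


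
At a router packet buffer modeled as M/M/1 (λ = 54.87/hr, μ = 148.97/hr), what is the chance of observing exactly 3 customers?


ρ = 54.87/148.97 = 0.3683
P_n = (1−ρ)·ρ^n = (1 − 0.3683)·0.3683^3 = 0.6317·0.049970 = 0.031565

Final: 0.031565


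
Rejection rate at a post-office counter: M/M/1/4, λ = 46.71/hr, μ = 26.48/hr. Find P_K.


ρ = λ/μ = 46.71/26.48 = 1.7640
P_K = (1−ρ)ρ^K/(1−ρ^(K+1)) = (-0.7640·9.682055)/(1 − 17.078882)
= -7.396827/-16.078882 = 0.460034

Final: 0.460034


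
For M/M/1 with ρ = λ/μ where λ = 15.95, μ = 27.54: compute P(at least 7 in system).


ρ = 15.95/27.54 = 0.5792
P(N ≥ n) = ρ^n = 0.5792^7 = 0.021856

Final: 0.021856


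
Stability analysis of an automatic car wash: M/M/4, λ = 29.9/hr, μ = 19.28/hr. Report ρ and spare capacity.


Total capacity cμ = 4·19.28 = 77.12/hr
ρ = λ/(cμ) = 29.9/77.12 = 0.3877
Stable ⇔ ρ < 1: YES
Spare capacity = cμ − λ = 77.12 − 29.9 = 47.22/hr

Final: ρ = 0.3877; stable; margin = 47.22/hr


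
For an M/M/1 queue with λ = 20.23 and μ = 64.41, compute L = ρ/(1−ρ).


ρ = λ/μ = 20.23/64.41 = 0.3141
L = ρ/(1−ρ) = 0.3141/(1 − 0.3141) = 0.3141/0.6859 = 0.4579

Final: 0.4579


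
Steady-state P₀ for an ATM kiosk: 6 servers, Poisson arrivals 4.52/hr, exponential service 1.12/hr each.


a = λ/μ = 4.52/1.12 = 4.0357; ρ = a/c = 0.6726
Σ_{k=0}^{5} a^k/k! (terms k=0..5) = 1.00000 + 4.03571 + 8.14349 + 10.95494 + 11.05275 + 8.92115 = 44.10805
Tail: a^6/(6!(1−ρ)) = 4320.38523/(720·0.3274) = 18.32891
P₀ = 1/(44.10805 + 18.32891) = 1/62.43696 = 0.016016

Final: 0.016016


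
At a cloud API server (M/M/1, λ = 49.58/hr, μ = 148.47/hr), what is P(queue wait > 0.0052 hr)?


ρ = 49.58/148.47 = 0.3339
P(Wq > t) = ρ·e^{−(μ−λ)t} = 0.3339·e^{−0.5142}
= 0.3339·0.597962 = 0.199683

Final: 0.199683


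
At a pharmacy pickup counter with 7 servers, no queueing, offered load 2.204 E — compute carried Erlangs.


B(7,2.204) = 0.005543 (Erlang-B)
Carried load = a(1 − B) = 2.204·(1 − 0.005543) = 2.204·0.994457 = 2.1918 E

Final: 2.1918 Erlangs


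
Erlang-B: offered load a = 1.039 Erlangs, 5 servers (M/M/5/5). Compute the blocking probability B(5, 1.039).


B(c,a) = (a^c/c!) / Σ_{k=0}^{c} a^k/k!
a^5/5! = 0.010090
Σ terms (k=0..5): 1.00000 + 1.03900 + 0.53976 + 0.18694 + 0.04856 + 0.01009 = 2.824345
B = 0.010090/2.824345 = 0.003573

Final: 0.003573


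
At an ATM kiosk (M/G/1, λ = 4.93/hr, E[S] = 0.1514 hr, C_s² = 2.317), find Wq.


ρ = λ·E[S] = 4.93·0.1514 = 0.7464
E[S²] = E[S]²(1+C_s²) = 0.1514²·(1+2.317) = 0.076032
Wq = λ·E[S²]/(2(1−ρ)) = 4.93·0.076032/(2·0.2536) = 0.73904 hr

Final: 0.73904 hr


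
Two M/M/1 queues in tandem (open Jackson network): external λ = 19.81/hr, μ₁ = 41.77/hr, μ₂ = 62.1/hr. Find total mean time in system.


Each node sees arrival rate λ = 19.81/hr (tandem ⇒ throughput preserved).
W₁ = 1/(μ₁−λ) = 1/(41.77−19.81) = 0.04554 hr
W₂ = 1/(μ₂−λ) = 1/(62.1−19.81) = 0.02365 hr
W_total = W₁ + W₂ = 0.04554 + 0.02365 = 0.06918 hr

Final: 0.06918 hr


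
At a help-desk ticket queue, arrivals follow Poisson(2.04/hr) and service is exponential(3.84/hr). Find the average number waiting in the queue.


ρ = 2.04/3.84 = 0.5312
Lq = ρ²/(1−ρ) = 0.2822/0.4688 = 0.6021

Final: 0.6021


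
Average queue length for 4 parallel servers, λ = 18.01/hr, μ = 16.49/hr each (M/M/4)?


a = λ/μ = 1.0922; ρ = a/4 = 0.2730
P₀ = 0.334751
Lq = P₀·a^c·ρ / (c!·(1−ρ)²) = 0.334751·1.42289·0.2730/(24·0.52846)
= 0.01025

Final: 0.01025


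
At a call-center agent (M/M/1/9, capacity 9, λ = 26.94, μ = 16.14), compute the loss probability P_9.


ρ = λ/μ = 26.94/16.14 = 1.6691
P_K = (1−ρ)ρ^K/(1−ρ^(K+1)) = (-0.6691·100.564928)/(1 − 167.857446)
= -67.292517/-166.857446 = 0.403293

Final: 0.403293


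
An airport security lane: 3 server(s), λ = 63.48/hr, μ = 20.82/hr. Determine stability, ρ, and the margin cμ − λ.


Total capacity cμ = 3·20.82 = 62.46/hr
ρ = λ/(cμ) = 63.48/62.46 = 1.0163
Stable ⇔ ρ < 1: NO
Spare capacity = cμ − λ = 62.46 − 63.48 = -1.02/hr

Final: ρ = 1.0163; unstable; margin = -1.02/hr


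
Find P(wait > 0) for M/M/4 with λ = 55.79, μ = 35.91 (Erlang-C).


a = λ/μ = 1.5536; ρ = a/4 = 0.3884
P₀ = 0.209102 (from M/M/c formula)
C(c,a) = [a^c/(c!(1−ρ))]·P₀ = [5.82591/(24·0.6116)]·0.209102
= 0.39690·0.209102 = 0.082994

Final: 0.082994


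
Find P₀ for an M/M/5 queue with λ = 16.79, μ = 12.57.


a = λ/μ = 16.79/12.57 = 1.3357; ρ = a/c = 0.2671
Σ_{k=0}^{4} a^k/k! (terms k=0..4) = 1.00000 + 1.33572 + 0.89207 + 0.39719 + 0.13263 = 3.75761
Tail: a^5/(5!(1−ρ)) = 4.25184/(120·0.7329) = 0.04835
P₀ = 1/(3.75761 + 0.04835) = 1/3.80596 = 0.262746

Final: 0.262746


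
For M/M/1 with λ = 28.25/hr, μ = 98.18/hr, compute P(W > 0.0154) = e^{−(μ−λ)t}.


W ~ Exponential(μ−λ) for M/M/1.
μ − λ = 98.18 − 28.25 = 69.9300
P(W > t) = e^{−(μ−λ)t} = e^{−1.0769} = 0.340642

Final: 0.340642


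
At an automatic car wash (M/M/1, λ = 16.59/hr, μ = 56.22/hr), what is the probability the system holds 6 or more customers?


ρ = 16.59/56.22 = 0.2951
P(N ≥ n) = ρ^n = 0.2951^6 = 0.0006603

Final: 0.0006603


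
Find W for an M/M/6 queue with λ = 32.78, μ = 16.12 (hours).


a = 2.0335; ρ = 0.3389; P₀ = 0.130663
Lq = P₀·a^c·ρ/(c!(1−ρ)²) = 0.009951
Wq = Lq/λ = 0.009951/32.78 = 0.0003036 hr
W = Wq + 1/μ = 0.0003036 + 0.06203 = 0.06234 hr

Final: 0.06234 hr


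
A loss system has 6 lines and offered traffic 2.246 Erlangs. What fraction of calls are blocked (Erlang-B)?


B(c,a) = (a^c/c!) / Σ_{k=0}^{c} a^k/k!
a^6/6! = 0.178290
Σ terms (k=0..6): 1.00000 + 2.24600 + 2.52226 + 1.88833 + 1.06030 + 0.47629 + 0.17829 = 9.371461
B = 0.178290/9.371461 = 0.019025

Final: 0.019025


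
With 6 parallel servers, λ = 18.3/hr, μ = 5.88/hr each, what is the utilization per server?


ρ = λ/(cμ) = 18.3/(6·5.88) = 18.3/35.28 = 0.5187

Final: 0.5187


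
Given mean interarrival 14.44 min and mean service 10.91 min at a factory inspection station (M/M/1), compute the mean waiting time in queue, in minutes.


λ = 60/14.44 = 4.1551 /hr
μ = 60/10.91 = 5.4995 /hr
ρ = λ/μ = 4.1551/5.4995 = 0.7555
Wq = ρ/(μ−λ) = 0.7555/(5.4995−4.1551) = 0.56198 hr
In minutes: 0.56198·60 = 33.719 min

Final: 33.719 min


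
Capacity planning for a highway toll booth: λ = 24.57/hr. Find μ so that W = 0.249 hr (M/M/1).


W = 1/(μ−λ) ⇒ μ − λ = 1/W = 1/0.249 = 4.0161
μ = λ + 1/W = 24.57 + 4.0161 = 28.5861 per hr

Final: 28.5861 /hr


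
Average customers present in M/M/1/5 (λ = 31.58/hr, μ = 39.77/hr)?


ρ = 31.58/39.77 = 0.7941
L = ρ[1 − (K+1)ρ^K + Kρ^(K+1)] / [(1−ρ)(1−ρ^(K+1))]
Numerator: 0.7941·(1 − 6·0.315706 + 5·0.250691) = 0.285245
Denominator: (0.2059)·(0.749309) = 0.154308
L = 0.285245/0.154308 = 1.8485

Final: 1.8485


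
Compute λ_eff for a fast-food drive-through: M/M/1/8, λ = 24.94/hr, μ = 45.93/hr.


ρ = 0.5430; P_K = (1−ρ)ρ^8/(1−ρ^9) = 0.003468
λ_eff = λ(1 − P_K) = 24.94·(1 − 0.003468) = 24.94·0.996532 = 24.8535 /hr

Final: 24.8535 /hr


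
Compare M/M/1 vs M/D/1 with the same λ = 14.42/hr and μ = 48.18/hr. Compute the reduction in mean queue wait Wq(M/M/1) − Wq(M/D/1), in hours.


ρ = 14.42/48.18 = 0.2993
Wq(M/M/1) = ρ/(μ−λ) = 0.2993/33.76 = 0.008865 hr
Wq(M/D/1) = ρ/(2(μ−λ)) = 0.004433 hr
Savings = 0.008865 − 0.004433 = 0.004433 hr

Final: 0.004433 hr


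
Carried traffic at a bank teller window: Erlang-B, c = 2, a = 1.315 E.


B(2,1.315) = 0.271924 (Erlang-B)
Carried load = a(1 − B) = 1.315·(1 − 0.271924) = 1.315·0.728076 = 0.9574 E

Final: 0.9574 Erlangs


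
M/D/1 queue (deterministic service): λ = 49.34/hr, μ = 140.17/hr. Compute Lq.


ρ = 49.34/140.17 = 0.3520
M/D/1: Lq = ρ²/(2(1−ρ)) = 0.1239/(2·0.6480) = 0.09561

Final: 0.09561


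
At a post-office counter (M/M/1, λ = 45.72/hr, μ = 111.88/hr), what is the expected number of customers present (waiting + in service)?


ρ = λ/μ = 45.72/111.88 = 0.4087
L = ρ/(1−ρ) = 0.4087/(1 − 0.4087) = 0.4087/0.5913 = 0.6911

Final: 0.6911


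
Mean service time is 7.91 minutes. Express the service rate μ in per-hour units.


μ = 1/(service time) in consistent units.
1 hour = 60 min, so μ = 60/7.91 = 7.5853 per hour

Final: 7.5853 /hr


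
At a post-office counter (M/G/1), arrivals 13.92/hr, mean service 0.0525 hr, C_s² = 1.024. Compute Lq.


ρ = λ·E[S] = 13.92·0.0525 = 0.7308
Lq = ρ²(1+C_s²)/(2(1−ρ)) = 0.5341·(1+1.024)/(2·0.2692)
= 0.5341·2.0240/0.5384 = 2.00772

Final: 2.00772


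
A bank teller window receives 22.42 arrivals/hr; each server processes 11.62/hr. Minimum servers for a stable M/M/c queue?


Stability requires cμ > λ ⇔ c > λ/μ.
λ/μ = 22.42/11.62 = 1.9294
Minimum integer c = ⌊1.9294⌋ + 1 = 2
Check: 2·11.62 = 23.24 > 22.42, while 1·11.62 = 11.62 ≤ 22.42

Final: 2 servers


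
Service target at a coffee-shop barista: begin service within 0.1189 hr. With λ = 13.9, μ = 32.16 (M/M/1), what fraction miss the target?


ρ = 13.9/32.16 = 0.4322
P(Wq > t) = ρ·e^{−(μ−λ)t} = 0.4322·e^{−2.1711}
= 0.4322·0.114050 = 0.049294

Final: 0.049294


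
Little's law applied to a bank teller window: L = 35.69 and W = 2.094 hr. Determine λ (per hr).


λ = L/W = 35.69/2.094 = 17.0439 /hr

Final: 17.0439 /hr


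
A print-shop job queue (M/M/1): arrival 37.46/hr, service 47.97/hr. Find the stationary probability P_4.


ρ = 37.46/47.97 = 0.7809
P_n = (1−ρ)·ρ^n = (1 − 0.7809)·0.7809^4 = 0.2191·0.371871 = 0.081475

Final: 0.081475


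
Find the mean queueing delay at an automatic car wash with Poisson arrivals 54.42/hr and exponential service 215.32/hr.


ρ = 54.42/215.32 = 0.2527
Wq = ρ/(μ−λ) = 0.2527/(215.32 − 54.42) = 0.2527/160.90 = 0.001571 hr

Final: 0.001571 hr


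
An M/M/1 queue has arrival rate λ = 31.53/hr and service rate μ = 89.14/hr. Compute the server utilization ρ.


ρ = λ/μ = 31.53/89.14 = 0.3537

Final: 0.3537


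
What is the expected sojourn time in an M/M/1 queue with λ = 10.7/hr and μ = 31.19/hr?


W = 1/(μ−λ) = 1/(31.19 − 10.7) = 1/20.49 = 0.04880 hr

Final: 0.04880 hr


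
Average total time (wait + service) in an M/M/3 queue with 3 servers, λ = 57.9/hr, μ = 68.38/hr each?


a = 0.8467; ρ = 0.2822; P₀ = 0.426223
Lq = P₀·a^c·ρ/(c!(1−ρ)²) = 0.02363
Wq = Lq/λ = 0.02363/57.9 = 0.0004081 hr
W = Wq + 1/μ = 0.0004081 + 0.01462 = 0.01503 hr

Final: 0.01503 hr


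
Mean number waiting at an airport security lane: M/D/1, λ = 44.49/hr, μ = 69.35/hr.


ρ = 44.49/69.35 = 0.6415
M/D/1: Lq = ρ²/(2(1−ρ)) = 0.4116/(2·0.3585) = 0.57405

Final: 0.57405


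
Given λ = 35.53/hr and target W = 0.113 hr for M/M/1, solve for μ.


W = 1/(μ−λ) ⇒ μ − λ = 1/W = 1/0.113 = 8.8496
μ = λ + 1/W = 35.53 + 8.8496 = 44.3796 per hr

Final: 44.3796 /hr


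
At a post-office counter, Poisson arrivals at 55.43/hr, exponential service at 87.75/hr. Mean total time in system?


W = 1/(μ−λ) = 1/(87.75 − 55.43) = 1/32.32 = 0.03094 hr

Final: 0.03094 hr


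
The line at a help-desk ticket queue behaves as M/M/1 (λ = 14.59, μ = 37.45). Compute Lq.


ρ = 14.59/37.45 = 0.3896
Lq = ρ²/(1−ρ) = 0.1518/0.6104 = 0.2486

Final: 0.2486


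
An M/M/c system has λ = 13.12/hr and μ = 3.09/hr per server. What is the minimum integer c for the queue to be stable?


Stability requires cμ > λ ⇔ c > λ/μ.
λ/μ = 13.12/3.09 = 4.2460
Minimum integer c = ⌊4.2460⌋ + 1 = 5
Check: 5·3.09 = 15.45 > 13.12, while 4·3.09 = 12.36 ≤ 13.12

Final: 5 servers


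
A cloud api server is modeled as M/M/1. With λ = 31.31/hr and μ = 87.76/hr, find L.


ρ = λ/μ = 31.31/87.76 = 0.3568
L = ρ/(1−ρ) = 0.3568/(1 − 0.3568) = 0.3568/0.6432 = 0.5547

Final: 0.5547


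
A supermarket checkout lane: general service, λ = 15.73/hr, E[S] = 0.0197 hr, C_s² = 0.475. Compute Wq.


ρ = λ·E[S] = 15.73·0.0197 = 0.3099
E[S²] = E[S]²(1+C_s²) = 0.0197²·(1+0.475) = 0.0005724
Wq = λ·E[S²]/(2(1−ρ)) = 15.73·0.0005724/(2·0.6901) = 0.006524 hr

Final: 0.006524 hr


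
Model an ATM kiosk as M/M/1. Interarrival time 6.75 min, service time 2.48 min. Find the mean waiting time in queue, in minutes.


λ = 60/6.75 = 8.8889 /hr
μ = 60/2.48 = 24.1935 /hr
ρ = λ/μ = 8.8889/24.1935 = 0.3674
Wq = ρ/(μ−λ) = 0.3674/(24.1935−8.8889) = 0.02401 hr
In minutes: 0.02401·60 = 1.440 min

Final: 1.440 min


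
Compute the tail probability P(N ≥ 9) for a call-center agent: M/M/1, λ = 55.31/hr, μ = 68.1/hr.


ρ = 55.31/68.1 = 0.8122
P(N ≥ n) = ρ^n = 0.8122^9 = 0.153783

Final: 0.153783


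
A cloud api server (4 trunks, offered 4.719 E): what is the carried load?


B(4,4.719) = 0.375477 (Erlang-B)
Carried load = a(1 − B) = 4.719·(1 − 0.375477) = 4.719·0.624523 = 2.9471 E

Final: 2.9471 Erlangs


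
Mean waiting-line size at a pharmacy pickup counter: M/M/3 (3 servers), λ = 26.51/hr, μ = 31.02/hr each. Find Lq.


a = λ/μ = 0.8546; ρ = a/3 = 0.2849
P₀ = 0.422787
Lq = P₀·a^c·ρ / (c!·(1−ρ)²) = 0.422787·0.62417·0.2849/(6·0.51141)
= 0.02450

Final: 0.02450


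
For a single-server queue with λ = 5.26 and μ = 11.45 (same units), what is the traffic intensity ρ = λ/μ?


ρ = λ/μ = 5.26/11.45 = 0.4594

Final: 0.4594


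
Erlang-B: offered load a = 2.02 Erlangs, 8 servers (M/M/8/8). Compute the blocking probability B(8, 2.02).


B(c,a) = (a^c/c!) / Σ_{k=0}^{c} a^k/k!
a^8/8! = 0.006875
Σ terms (k=0..8): 1.00000 + 2.02000 + 2.04020 + 1.37373 + 0.69374 + 0.28027 + 0.09436 + 0.02723 + 0.006875 = 7.536401
B = 0.006875/7.536401 = 0.0009123

Final: 0.0009123


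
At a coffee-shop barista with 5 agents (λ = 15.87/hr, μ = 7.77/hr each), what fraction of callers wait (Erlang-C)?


a = λ/μ = 2.0425; ρ = a/5 = 0.4085
P₀ = 0.128629 (from M/M/c formula)
C(c,a) = [a^c/(c!(1−ρ))]·P₀ = [35.54508/(120·0.5915)]·0.128629
= 0.50077·0.128629 = 0.064414

Final: 0.064414


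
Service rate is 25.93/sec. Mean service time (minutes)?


Mean service time = 1/μ = 1/25.93 second = 0.03857 second
In minutes: 0.03857 × 0.0166667 = 0.0006428 min

Final: 0.0006428 min


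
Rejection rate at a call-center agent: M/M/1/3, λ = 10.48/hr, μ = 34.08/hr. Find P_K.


ρ = λ/μ = 10.48/34.08 = 0.3075
P_K = (1−ρ)ρ^K/(1−ρ^(K+1)) = (0.6925·0.029079)/(1 − 0.008942)
= 0.020137/0.991058 = 0.020319

Final: 0.020319


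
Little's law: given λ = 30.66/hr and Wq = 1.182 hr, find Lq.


Lq = λWq = 30.66·1.182 = 36.2401

Final: 36.2401


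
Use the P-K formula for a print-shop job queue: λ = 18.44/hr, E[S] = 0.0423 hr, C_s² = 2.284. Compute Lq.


ρ = λ·E[S] = 18.44·0.0423 = 0.7800
Lq = ρ²(1+C_s²)/(2(1−ρ)) = 0.6084·(1+2.284)/(2·0.2200)
= 0.6084·3.2840/0.4400 = 4.54126

Final: 4.54126


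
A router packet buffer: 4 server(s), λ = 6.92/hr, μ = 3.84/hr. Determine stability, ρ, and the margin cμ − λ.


Total capacity cμ = 4·3.84 = 15.36/hr
ρ = λ/(cμ) = 6.92/15.36 = 0.4505
Stable ⇔ ρ < 1: YES
Spare capacity = cμ − λ = 15.36 − 6.92 = 8.44/hr

Final: ρ = 0.4505; stable; margin = 8.44/hr


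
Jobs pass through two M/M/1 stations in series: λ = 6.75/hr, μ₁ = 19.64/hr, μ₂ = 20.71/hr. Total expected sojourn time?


Each node sees arrival rate λ = 6.75/hr (tandem ⇒ throughput preserved).
W₁ = 1/(μ₁−λ) = 1/(19.64−6.75) = 0.07758 hr
W₂ = 1/(μ₂−λ) = 1/(20.71−6.75) = 0.07163 hr
W_total = W₁ + W₂ = 0.07758 + 0.07163 = 0.14921 hr

Final: 0.14921 hr


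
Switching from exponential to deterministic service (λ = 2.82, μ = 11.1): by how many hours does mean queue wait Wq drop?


ρ = 2.82/11.1 = 0.2541
Wq(M/M/1) = ρ/(μ−λ) = 0.2541/8.28 = 0.03068 hr
Wq(M/D/1) = ρ/(2(μ−λ)) = 0.01534 hr
Savings = 0.03068 − 0.01534 = 0.01534 hr

Final: 0.01534 hr


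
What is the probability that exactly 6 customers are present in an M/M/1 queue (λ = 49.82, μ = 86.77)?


ρ = 49.82/86.77 = 0.5742
P_n = (1−ρ)·ρ^n = (1 − 0.5742)·0.5742^6 = 0.4258·0.035827 = 0.015256

Final: 0.015256


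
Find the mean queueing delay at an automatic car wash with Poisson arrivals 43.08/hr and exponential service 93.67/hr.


ρ = 43.08/93.67 = 0.4599
Wq = ρ/(μ−λ) = 0.4599/(93.67 − 43.08) = 0.4599/50.59 = 0.009091 hr

Final: 0.009091 hr


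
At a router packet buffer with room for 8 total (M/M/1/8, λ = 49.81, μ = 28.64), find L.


ρ = 49.81/28.64 = 1.7392
L = ρ[1 − (K+1)ρ^K + Kρ^(K+1)] / [(1−ρ)(1−ρ^(K+1))]
Numerator: 1.7392·(1 − 9·83.704388 + 8·145.576661) = 717.016679
Denominator: (-0.7392)·(-144.576661) = 106.867594
L = 717.016679/106.867594 = 6.7094

Final: 6.7094


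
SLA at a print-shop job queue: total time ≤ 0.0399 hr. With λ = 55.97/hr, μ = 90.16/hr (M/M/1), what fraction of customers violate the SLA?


W ~ Exponential(μ−λ) for M/M/1.
μ − λ = 90.16 − 55.97 = 34.1900
P(W > t) = e^{−(μ−λ)t} = e^{−1.3642} = 0.255590

Final: 0.255590


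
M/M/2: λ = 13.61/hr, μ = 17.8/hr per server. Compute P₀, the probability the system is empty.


a = λ/μ = 13.61/17.8 = 0.7646; ρ = a/c = 0.3823
Σ_{k=0}^{1} a^k/k! (terms k=0..1) = 1.00000 + 0.76461 = 1.76461
Tail: a^2/(2!(1−ρ)) = 0.58462/(2·0.6177) = 0.47323
P₀ = 1/(1.76461 + 0.47323) = 1/2.23784 = 0.446860

Final: 0.446860


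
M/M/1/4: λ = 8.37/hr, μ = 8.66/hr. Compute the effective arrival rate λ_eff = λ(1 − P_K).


ρ = 0.9665; P_K = (1−ρ)ρ^4/(1−ρ^5) = 0.186613
λ_eff = λ(1 − P_K) = 8.37·(1 − 0.186613) = 8.37·0.813387 = 6.8081 /hr

Final: 6.8081 /hr


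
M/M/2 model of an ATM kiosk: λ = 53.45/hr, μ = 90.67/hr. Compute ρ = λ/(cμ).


ρ = λ/(cμ) = 53.45/(2·90.67) = 53.45/181.34 = 0.2948

Final: 0.2948


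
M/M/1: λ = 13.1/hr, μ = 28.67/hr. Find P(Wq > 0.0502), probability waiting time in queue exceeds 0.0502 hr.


ρ = 13.1/28.67 = 0.4569
P(Wq > t) = ρ·e^{−(μ−λ)t} = 0.4569·e^{−0.7816}
= 0.4569·0.457667 = 0.209119

Final: 0.209119


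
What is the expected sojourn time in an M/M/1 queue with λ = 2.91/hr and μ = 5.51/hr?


W = 1/(μ−λ) = 1/(5.51 − 2.91) = 1/2.60 = 0.3846 hr

Final: 0.3846 hr


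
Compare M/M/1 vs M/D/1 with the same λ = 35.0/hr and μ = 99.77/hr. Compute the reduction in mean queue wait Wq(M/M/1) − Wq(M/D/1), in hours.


ρ = 35.0/99.77 = 0.3508
Wq(M/M/1) = ρ/(μ−λ) = 0.3508/64.77 = 0.005416 hr
Wq(M/D/1) = ρ/(2(μ−λ)) = 0.002708 hr
Savings = 0.005416 − 0.002708 = 0.002708 hr

Final: 0.002708 hr


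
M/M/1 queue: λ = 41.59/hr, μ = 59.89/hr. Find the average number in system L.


ρ = λ/μ = 41.59/59.89 = 0.6944
L = ρ/(1−ρ) = 0.6944/(1 − 0.6944) = 0.6944/0.3056 = 2.2727

Final: 2.2727


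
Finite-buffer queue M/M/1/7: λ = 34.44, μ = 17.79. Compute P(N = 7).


ρ = λ/μ = 34.44/17.79 = 1.9359
P_K = (1−ρ)ρ^K/(1−ρ^(K+1)) = (-0.9359·101.908489)/(1 − 197.286586)
= -95.378097/-196.286586 = 0.485912

Final: 0.485912


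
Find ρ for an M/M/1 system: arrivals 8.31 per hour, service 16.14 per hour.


ρ = λ/μ = 8.31/16.14 = 0.5149

Final: 0.5149


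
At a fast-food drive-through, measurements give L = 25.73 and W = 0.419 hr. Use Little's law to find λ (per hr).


λ = L/W = 25.73/0.419 = 61.4081 /hr

Final: 61.4081 /hr


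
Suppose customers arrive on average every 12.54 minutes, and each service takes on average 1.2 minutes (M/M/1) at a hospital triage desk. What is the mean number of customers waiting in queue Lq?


λ = 60/12.54 = 4.7847 /hr
μ = 60/1.2 = 50.0000 /hr
ρ = λ/μ = 4.7847/50.0000 = 0.09569
Lq = ρ²/(1−ρ) = 0.009157/0.9043 = 0.01013

Final: 0.01013


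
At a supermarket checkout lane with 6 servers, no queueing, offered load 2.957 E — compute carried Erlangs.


B(6,2.957) = 0.049821 (Erlang-B)
Carried load = a(1 − B) = 2.957·(1 − 0.049821) = 2.957·0.950179 = 2.8097 E

Final: 2.8097 Erlangs


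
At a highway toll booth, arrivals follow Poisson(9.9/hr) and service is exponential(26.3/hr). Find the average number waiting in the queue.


ρ = 9.9/26.3 = 0.3764
Lq = ρ²/(1−ρ) = 0.1417/0.6236 = 0.2272

Final: 0.2272


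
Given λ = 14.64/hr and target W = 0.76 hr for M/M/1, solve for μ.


W = 1/(μ−λ) ⇒ μ − λ = 1/W = 1/0.76 = 1.3158
μ = λ + 1/W = 14.64 + 1.3158 = 15.9558 per hr

Final: 15.9558 /hr


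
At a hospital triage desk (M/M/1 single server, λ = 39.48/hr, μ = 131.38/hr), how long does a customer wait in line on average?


ρ = 39.48/131.38 = 0.3005
Wq = ρ/(μ−λ) = 0.3005/(131.38 − 39.48) = 0.3005/91.90 = 0.003270 hr

Final: 0.003270 hr


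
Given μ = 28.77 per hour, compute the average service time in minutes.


Mean service time = 1/μ = 1/28.77 hour = 0.03476 hour
In minutes: 0.03476 × 60 = 2.0855 min

Final: 2.0855 min


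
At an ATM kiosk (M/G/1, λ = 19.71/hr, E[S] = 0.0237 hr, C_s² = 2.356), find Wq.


ρ = λ·E[S] = 19.71·0.0237 = 0.4671
E[S²] = E[S]²(1+C_s²) = 0.0237²·(1+2.356) = 0.001885
Wq = λ·E[S²]/(2(1−ρ)) = 19.71·0.001885/(2·0.5329) = 0.03486 hr

Final: 0.03486 hr


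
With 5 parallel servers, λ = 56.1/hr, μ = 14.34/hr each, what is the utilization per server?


ρ = λ/(cμ) = 56.1/(5·14.34) = 56.1/71.70 = 0.7824

Final: 0.7824


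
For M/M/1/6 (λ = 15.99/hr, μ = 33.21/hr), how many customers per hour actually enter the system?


ρ = 0.4815; P_K = (1−ρ)ρ^6/(1−ρ^7) = 0.006499
λ_eff = λ(1 − P_K) = 15.99·(1 − 0.006499) = 15.99·0.993501 = 15.8861 /hr

Final: 15.8861 /hr


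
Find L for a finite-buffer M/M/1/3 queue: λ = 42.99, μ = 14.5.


ρ = 42.99/14.5 = 2.9648
L = ρ[1 − (K+1)ρ^K + Kρ^(K+1)] / [(1−ρ)(1−ρ^(K+1))]
Numerator: 2.9648·(1 − 4·26.061435 + 3·77.267662) = 381.150067
Denominator: (-1.9648)·(-76.267662) = 149.852806
L = 381.150067/149.852806 = 2.5435

Final: 2.5435


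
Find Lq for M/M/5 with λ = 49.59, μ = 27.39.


a = λ/μ = 1.8105; ρ = a/5 = 0.3621
P₀ = 0.162854
Lq = P₀·a^c·ρ / (c!·(1−ρ)²) = 0.162854·19.45407·0.3621/(120·0.40691)
= 0.02349

Final: 0.02349


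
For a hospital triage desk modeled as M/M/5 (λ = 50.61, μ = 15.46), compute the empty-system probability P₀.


a = λ/μ = 50.61/15.46 = 3.2736; ρ = a/c = 0.6547
Σ_{k=0}^{4} a^k/k! (terms k=0..4) = 1.00000 + 3.27361 + 5.35826 + 5.84695 + 4.78516 = 20.26397
Tail: a^5/(5!(1−ρ)) = 375.95359/(120·0.3453) = 9.07369
P₀ = 1/(20.26397 + 9.07369) = 1/29.33766 = 0.034086

Final: 0.034086


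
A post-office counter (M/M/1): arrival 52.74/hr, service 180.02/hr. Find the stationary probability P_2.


ρ = 52.74/180.02 = 0.2930
P_n = (1−ρ)·ρ^n = (1 − 0.2930)·0.2930^2 = 0.7070·0.085830 = 0.060685

Final: 0.060685


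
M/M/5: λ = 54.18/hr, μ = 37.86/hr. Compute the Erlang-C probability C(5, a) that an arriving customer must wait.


a = λ/μ = 1.4311; ρ = a/5 = 0.2862
P₀ = 0.238760 (from M/M/c formula)
C(c,a) = [a^c/(c!(1−ρ))]·P₀ = [6.00194/(120·0.7138)]·0.238760
= 0.07007·0.238760 = 0.016730

Final: 0.016730


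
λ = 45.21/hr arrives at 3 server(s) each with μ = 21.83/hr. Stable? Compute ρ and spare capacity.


Total capacity cμ = 3·21.83 = 65.49/hr
ρ = λ/(cμ) = 45.21/65.49 = 0.6903
Stable ⇔ ρ < 1: YES
Spare capacity = cμ − λ = 65.49 − 45.21 = 20.28/hr

Final: ρ = 0.6903; stable; margin = 20.28/hr


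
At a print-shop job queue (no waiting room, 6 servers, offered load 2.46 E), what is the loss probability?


B(c,a) = (a^c/c!) / Σ_{k=0}^{c} a^k/k!
a^6/6! = 0.307807
Σ terms (k=0..6): 1.00000 + 2.46000 + 3.02580 + 2.48116 + 1.52591 + 0.75075 + 0.30781 = 11.551422
B = 0.307807/11.551422 = 0.026647

Final: 0.026647


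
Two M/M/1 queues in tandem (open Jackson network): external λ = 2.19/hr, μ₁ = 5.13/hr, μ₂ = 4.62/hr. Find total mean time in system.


Each node sees arrival rate λ = 2.19/hr (tandem ⇒ throughput preserved).
W₁ = 1/(μ₁−λ) = 1/(5.13−2.19) = 0.34014 hr
W₂ = 1/(μ₂−λ) = 1/(4.62−2.19) = 0.41152 hr
W_total = W₁ + W₂ = 0.34014 + 0.41152 = 0.75166 hr

Final: 0.75166 hr


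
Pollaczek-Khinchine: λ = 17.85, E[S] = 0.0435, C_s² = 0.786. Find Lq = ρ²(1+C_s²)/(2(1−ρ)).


ρ = λ·E[S] = 17.85·0.0435 = 0.7765
Lq = ρ²(1+C_s²)/(2(1−ρ)) = 0.6029·(1+0.786)/(2·0.2235)
= 0.6029·1.7860/0.4470 = 2.40869

Final: 2.40869


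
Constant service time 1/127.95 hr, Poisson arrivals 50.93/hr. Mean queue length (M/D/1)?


ρ = 50.93/127.95 = 0.3980
M/D/1: Lq = ρ²/(2(1−ρ)) = 0.1584/(2·0.6020) = 0.13161

Final: 0.13161


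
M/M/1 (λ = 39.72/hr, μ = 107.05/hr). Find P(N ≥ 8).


ρ = 39.72/107.05 = 0.3710
P(N ≥ n) = ρ^n = 0.3710^8 = 0.0003592

Final: 0.0003592


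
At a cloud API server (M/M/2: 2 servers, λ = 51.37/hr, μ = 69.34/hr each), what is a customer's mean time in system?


a = 0.7408; ρ = 0.3704; P₀ = 0.459405
Lq = P₀·a^c·ρ/(c!(1−ρ)²) = 0.11782
Wq = Lq/λ = 0.11782/51.37 = 0.002294 hr
W = Wq + 1/μ = 0.002294 + 0.01442 = 0.01672 hr

Final: 0.01672 hr


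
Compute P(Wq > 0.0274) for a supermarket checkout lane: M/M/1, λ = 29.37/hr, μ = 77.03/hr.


ρ = 29.37/77.03 = 0.3813
P(Wq > t) = ρ·e^{−(μ−λ)t} = 0.3813·e^{−1.3059}
= 0.3813·0.270933 = 0.103301

Final: 0.103301


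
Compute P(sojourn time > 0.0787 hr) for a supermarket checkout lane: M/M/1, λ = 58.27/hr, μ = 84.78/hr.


W ~ Exponential(μ−λ) for M/M/1.
μ − λ = 84.78 − 58.27 = 26.5100
P(W > t) = e^{−(μ−λ)t} = e^{−2.0863} = 0.124141

Final: 0.124141


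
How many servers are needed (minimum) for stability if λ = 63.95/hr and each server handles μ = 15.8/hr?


Stability requires cμ > λ ⇔ c > λ/μ.
λ/μ = 63.95/15.8 = 4.0475
Minimum integer c = ⌊4.0475⌋ + 1 = 5
Check: 5·15.8 = 79.00 > 63.95, while 4·15.8 = 63.20 ≤ 63.95

Final: 5 servers


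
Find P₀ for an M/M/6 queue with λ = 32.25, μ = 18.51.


a = λ/μ = 32.25/18.51 = 1.7423; ρ = a/c = 0.2904
Σ_{k=0}^{5} a^k/k! (terms k=0..5) = 1.00000 + 1.74230 + 1.51781 + 0.88149 + 0.38396 + 0.13379 = 5.65935
Tail: a^6/(6!(1−ρ)) = 27.97305/(720·0.7096) = 0.05475
P₀ = 1/(5.65935 + 0.05475) = 1/5.71410 = 0.175006

Final: 0.175006


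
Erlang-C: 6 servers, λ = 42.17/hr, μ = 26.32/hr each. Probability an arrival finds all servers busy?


a = λ/μ = 1.6022; ρ = a/6 = 0.2670
P₀ = 0.201376 (from M/M/c formula)
C(c,a) = [a^c/(c!(1−ρ))]·P₀ = [16.91634/(720·0.7330)]·0.201376
= 0.03205·0.201376 = 0.006455

Final: 0.006455


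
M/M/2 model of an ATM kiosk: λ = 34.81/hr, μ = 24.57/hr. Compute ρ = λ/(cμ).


ρ = λ/(cμ) = 34.81/(2·24.57) = 34.81/49.14 = 0.7084

Final: 0.7084


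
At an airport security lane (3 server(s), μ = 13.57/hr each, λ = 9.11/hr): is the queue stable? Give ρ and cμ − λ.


Total capacity cμ = 3·13.57 = 40.71/hr
ρ = λ/(cμ) = 9.11/40.71 = 0.2238
Stable ⇔ ρ < 1: YES
Spare capacity = cμ − λ = 40.71 − 9.11 = 31.60/hr

Final: ρ = 0.2238; stable; margin = 31.60/hr


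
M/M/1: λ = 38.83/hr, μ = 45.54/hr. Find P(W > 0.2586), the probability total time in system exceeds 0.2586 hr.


W ~ Exponential(μ−λ) for M/M/1.
μ − λ = 45.54 − 38.83 = 6.7100
P(W > t) = e^{−(μ−λ)t} = e^{−1.7352} = 0.176364

Final: 0.176364


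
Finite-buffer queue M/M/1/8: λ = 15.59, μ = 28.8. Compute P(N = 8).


ρ = λ/μ = 15.59/28.8 = 0.5413
P_K = (1−ρ)ρ^K/(1−ρ^(K+1)) = (0.4587·0.007373)/(1 − 0.003991)
= 0.003382/0.996009 = 0.003395

Final: 0.003395


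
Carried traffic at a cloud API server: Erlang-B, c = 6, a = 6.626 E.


B(6,6.626) = 0.307410 (Erlang-B)
Carried load = a(1 − B) = 6.626·(1 − 0.307410) = 6.626·0.692590 = 4.5891 E

Final: 4.5891 Erlangs


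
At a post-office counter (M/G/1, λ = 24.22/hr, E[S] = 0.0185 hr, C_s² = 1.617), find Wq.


ρ = λ·E[S] = 24.22·0.0185 = 0.4481
E[S²] = E[S]²(1+C_s²) = 0.0185²·(1+1.617) = 0.0008957
Wq = λ·E[S²]/(2(1−ρ)) = 24.22·0.0008957/(2·0.5519) = 0.01965 hr

Final: 0.01965 hr


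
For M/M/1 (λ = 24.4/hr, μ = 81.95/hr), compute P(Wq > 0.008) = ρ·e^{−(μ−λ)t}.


ρ = 24.4/81.95 = 0.2977
P(Wq > t) = ρ·e^{−(μ−λ)t} = 0.2977·e^{−0.4604}
= 0.2977·0.631031 = 0.187885

Final: 0.187885


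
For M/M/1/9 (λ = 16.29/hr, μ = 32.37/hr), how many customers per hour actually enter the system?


ρ = 0.5032; P_K = (1−ρ)ρ^9/(1−ρ^10) = 0.001029
λ_eff = λ(1 − P_K) = 16.29·(1 − 0.001029) = 16.29·0.998971 = 16.2732 /hr

Final: 16.2732 /hr


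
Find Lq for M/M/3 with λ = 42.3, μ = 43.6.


a = λ/μ = 0.9702; ρ = a/3 = 0.3234
P₀ = 0.375128
Lq = P₀·a^c·ρ / (c!·(1−ρ)²) = 0.375128·0.91319·0.3234/(6·0.45780)
= 0.04033

Final: 0.04033


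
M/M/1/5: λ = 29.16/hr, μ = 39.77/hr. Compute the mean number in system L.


ρ = 29.16/39.77 = 0.7332
L = ρ[1 − (K+1)ρ^K + Kρ^(K+1)] / [(1−ρ)(1−ρ^(K+1))]
Numerator: 0.7332·(1 − 6·0.211914 + 5·0.155379) = 0.370574
Denominator: (0.2668)·(0.844621) = 0.225331
L = 0.370574/0.225331 = 1.6446

Final: 1.6446


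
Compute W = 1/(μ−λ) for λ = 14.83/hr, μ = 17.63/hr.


W = 1/(μ−λ) = 1/(17.63 − 14.83) = 1/2.80 = 0.3571 hr

Final: 0.3571 hr


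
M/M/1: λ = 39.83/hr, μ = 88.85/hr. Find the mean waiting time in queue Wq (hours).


ρ = 39.83/88.85 = 0.4483
Wq = ρ/(μ−λ) = 0.4483/(88.85 − 39.83) = 0.4483/49.02 = 0.009145 hr

Final: 0.009145 hr


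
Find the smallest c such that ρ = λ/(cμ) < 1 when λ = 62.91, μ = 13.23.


Stability requires cμ > λ ⇔ c > λ/μ.
λ/μ = 62.91/13.23 = 4.7551
Minimum integer c = ⌊4.7551⌋ + 1 = 5
Check: 5·13.23 = 66.15 > 62.91, while 4·13.23 = 52.92 ≤ 62.91

Final: 5 servers


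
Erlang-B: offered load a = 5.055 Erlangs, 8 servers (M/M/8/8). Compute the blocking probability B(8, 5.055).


B(c,a) = (a^c/c!) / Σ_{k=0}^{c} a^k/k!
a^8/8! = 10.574230
Σ terms (k=0..8): 1.00000 + 5.05500 + 12.77651 + 21.52842 + 27.20655 + 27.50582 + 23.17365 + 16.73469 + 10.57423 = 145.554866
B = 10.574230/145.554866 = 0.072648

Final: 0.072648


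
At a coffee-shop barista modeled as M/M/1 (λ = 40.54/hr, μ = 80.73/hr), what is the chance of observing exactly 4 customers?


ρ = 40.54/80.73 = 0.5022
P_n = (1−ρ)·ρ^n = (1 − 0.5022)·0.5022^4 = 0.4978·0.063591 = 0.031658

Final: 0.031658


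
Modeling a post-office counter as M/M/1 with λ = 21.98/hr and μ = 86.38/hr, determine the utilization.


ρ = λ/μ = 21.98/86.38 = 0.2545

Final: 0.2545


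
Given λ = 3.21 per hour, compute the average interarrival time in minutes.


Mean interarrival time = 1/λ = 1/3.21 hour = 0.31153 hour
In minutes: 0.31153 × 60 = 18.6916 min

Final: 18.6916 min


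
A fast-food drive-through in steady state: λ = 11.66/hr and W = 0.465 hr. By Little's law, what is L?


L = λW = 11.66·0.465 = 5.4219

Final: 5.4219


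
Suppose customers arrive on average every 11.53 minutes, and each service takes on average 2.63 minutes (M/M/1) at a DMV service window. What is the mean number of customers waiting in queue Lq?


λ = 60/11.53 = 5.2038 /hr
μ = 60/2.63 = 22.8137 /hr
ρ = λ/μ = 5.2038/22.8137 = 0.2281
Lq = ρ²/(1−ρ) = 0.05203/0.7719 = 0.06741

Final: 0.06741


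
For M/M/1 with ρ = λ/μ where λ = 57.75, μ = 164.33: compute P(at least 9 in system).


ρ = 57.75/164.33 = 0.3514
P(N ≥ n) = ρ^n = 0.3514^9 = 0.00008176

Final: 0.00008176


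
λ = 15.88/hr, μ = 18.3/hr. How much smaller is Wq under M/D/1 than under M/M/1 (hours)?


ρ = 15.88/18.3 = 0.8678
Wq(M/M/1) = ρ/(μ−λ) = 0.8678/2.42 = 0.35858 hr
Wq(M/D/1) = ρ/(2(μ−λ)) = 0.17929 hr
Savings = 0.35858 − 0.17929 = 0.17929 hr

Final: 0.17929 hr


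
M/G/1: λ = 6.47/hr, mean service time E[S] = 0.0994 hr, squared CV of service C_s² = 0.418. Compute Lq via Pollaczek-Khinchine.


ρ = λ·E[S] = 6.47·0.0994 = 0.6431
Lq = ρ²(1+C_s²)/(2(1−ρ)) = 0.4136·(1+0.418)/(2·0.3569)
= 0.4136·1.4180/0.7138 = 0.82168

Final: 0.82168


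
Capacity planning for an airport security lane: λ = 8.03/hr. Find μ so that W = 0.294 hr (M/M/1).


W = 1/(μ−λ) ⇒ μ − λ = 1/W = 1/0.294 = 3.4014
μ = λ + 1/W = 8.03 + 3.4014 = 11.4314 per hr

Final: 11.4314 /hr


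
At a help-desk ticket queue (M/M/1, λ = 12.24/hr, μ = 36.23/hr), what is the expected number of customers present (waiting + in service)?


ρ = λ/μ = 12.24/36.23 = 0.3378
L = ρ/(1−ρ) = 0.3378/(1 − 0.3378) = 0.3378/0.6622 = 0.5102

Final: 0.5102


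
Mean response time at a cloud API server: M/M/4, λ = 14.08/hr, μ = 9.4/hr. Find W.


a = 1.4979; ρ = 0.3745; P₀ = 0.221479
Lq = P₀·a^c·ρ/(c!(1−ρ)²) = 0.04446
Wq = Lq/λ = 0.04446/14.08 = 0.003157 hr
W = Wq + 1/μ = 0.003157 + 0.10638 = 0.10954 hr

Final: 0.10954 hr


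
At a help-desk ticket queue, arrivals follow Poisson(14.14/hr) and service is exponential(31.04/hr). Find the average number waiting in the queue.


ρ = 14.14/31.04 = 0.4555
Lq = ρ²/(1−ρ) = 0.2075/0.5445 = 0.3811

Final: 0.3811


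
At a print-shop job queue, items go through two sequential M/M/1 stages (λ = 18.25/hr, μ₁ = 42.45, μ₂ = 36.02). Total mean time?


Each node sees arrival rate λ = 18.25/hr (tandem ⇒ throughput preserved).
W₁ = 1/(μ₁−λ) = 1/(42.45−18.25) = 0.04132 hr
W₂ = 1/(μ₂−λ) = 1/(36.02−18.25) = 0.05627 hr
W_total = W₁ + W₂ = 0.04132 + 0.05627 = 0.09760 hr

Final: 0.09760 hr


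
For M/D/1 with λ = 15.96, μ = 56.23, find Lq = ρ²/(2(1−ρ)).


ρ = 15.96/56.23 = 0.2838
M/D/1: Lq = ρ²/(2(1−ρ)) = 0.08056/(2·0.7162) = 0.05625

Final: 0.05625


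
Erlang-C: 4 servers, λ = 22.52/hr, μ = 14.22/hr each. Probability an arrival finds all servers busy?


a = λ/μ = 1.5837; ρ = a/4 = 0.3959
P₀ = 0.202692 (from M/M/c formula)
C(c,a) = [a^c/(c!(1−ρ))]·P₀ = [6.29036/(24·0.6041)]·0.202692
= 0.43388·0.202692 = 0.087944

Final: 0.087944


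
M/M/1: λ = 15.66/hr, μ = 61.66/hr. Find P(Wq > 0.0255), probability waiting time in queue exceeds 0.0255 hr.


ρ = 15.66/61.66 = 0.2540
P(Wq > t) = ρ·e^{−(μ−λ)t} = 0.2540·e^{−1.1730}
= 0.2540·0.309437 = 0.078589

Final: 0.078589


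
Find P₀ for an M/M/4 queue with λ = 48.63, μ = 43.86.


a = λ/μ = 48.63/43.86 = 1.1088; ρ = a/c = 0.2772
Σ_{k=0}^{3} a^k/k! (terms k=0..3) = 1.00000 + 1.10876 + 0.61467 + 0.22717 = 2.95060
Tail: a^4/(4!(1−ρ)) = 1.51127/(24·0.7228) = 0.08712
P₀ = 1/(2.95060 + 0.08712) = 1/3.03771 = 0.329195

Final: 0.329195


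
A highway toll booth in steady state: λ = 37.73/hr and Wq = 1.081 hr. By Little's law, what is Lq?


Lq = λWq = 37.73·1.081 = 40.7861

Final: 40.7861


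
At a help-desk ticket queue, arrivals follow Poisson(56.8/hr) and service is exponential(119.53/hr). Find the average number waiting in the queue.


ρ = 56.8/119.53 = 0.4752
Lq = ρ²/(1−ρ) = 0.2258/0.5248 = 0.4303

Final: 0.4303
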